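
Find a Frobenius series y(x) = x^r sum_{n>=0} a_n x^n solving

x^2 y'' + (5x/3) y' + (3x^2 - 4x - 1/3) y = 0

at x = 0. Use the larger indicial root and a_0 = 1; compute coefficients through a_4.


Write in Frobenius form y'' + (p(x)/x) y' + (q(x)/x^2) y = 0:
  p(x) = 5/3,  q(x) = 3x^2 - 4x - 1/3.
Indicial equation: r(r-1) + (5/3) r + (-1/3) = 0 -> roots r_1 = 1/3, r_2 = -1.
Take r = r_1 = 1/3. Let y(x) = x^r sum_{n>=0} a_n x^n with a_0 = 1.
Substitute y = x^r sum a_n x^n and match x^{r+n}. The recurrence is
  D(n) a_n - 4 a_{n-1} + 3 a_{n-2} = 0,  where D(n) = (r+n)(r+n-1) + (5/3)(r+n) + (-1/3).
  a_n = [4 a_{n-1} - 3 a_{n-2}] / D(n).
Since the indicial polynomial factors as (r - r_1)(r - r_2), D(n) = (r_1 + n - r_1)(r_1 + n - r_2) = n(n + 4/3).
Evaluating step by step (a_0 = 1):
  n = 1: D(1) = 1(1 + 4/3) = 7/3; numerator = 4(1) = 4; a_1 = (4)/(7/3) = 12/7
  n = 2: D(2) = 2(2 + 4/3) = 20/3; numerator = 4(12/7) - 3(1) = 27/7; a_2 = (27/7)/(20/3) = 81/140
  n = 3: D(3) = 3(3 + 4/3) = 13; numerator = 4(81/140) - 3(12/7) = -99/35; a_3 = (-99/35)/(13) = -99/455
  n = 4: D(4) = 4(4 + 4/3) = 64/3; numerator = 4(-99/455) - 3(81/140) = -4743/1820; a_4 = (-4743/1820)/(64/3) = -14229/116480

r = 1/3; a_0 = 1; a_1 = 12/7; a_2 = 81/140; a_3 = -99/455; a_4 = -14229/116480


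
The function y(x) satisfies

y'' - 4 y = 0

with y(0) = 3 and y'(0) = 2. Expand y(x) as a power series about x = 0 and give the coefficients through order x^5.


Ansatz: y(x) = sum_{n>=0} a_n x^n, so y'(x) = sum_{n>=1} n a_n x^(n-1) and y''(x) = sum_{n>=2} n(n-1) a_n x^(n-2).
Substitute into P(x) y'' + Q(x) y' + R(x) y = 0 with P(x) = 1, Q(x) = 0, R(x) = -4, and match powers of x.
Initial conditions: a_0 = 3, a_1 = 2.
Setting the coefficient of each power of x to zero and solving order by order (substituting the coefficients already found):
  x^0: 2 a_2 - 4 a_0 = 0  ->  2 a_2 = 4 a_0 = 12  ->  a_2 = 6
  x^1: 6 a_3 - 4 a_1 = 0  ->  6 a_3 = 4 a_1 = 8  ->  a_3 = 4/3
  x^2: 12 a_4 - 4 a_2 = 0  ->  12 a_4 = 4 a_2 = 24  ->  a_4 = 2
  x^3: 20 a_5 - 4 a_3 = 0  ->  20 a_5 = 4 a_3 = 16/3  ->  a_5 = 4/15
Truncated series: y(x) = 3 + 2 x + 6 x^2 + (4/3) x^3 + 2 x^4 + (4/15) x^5 + O(x^6).

a_0 = 3; a_1 = 2; a_2 = 6; a_3 = 4/3; a_4 = 2; a_5 = 4/15


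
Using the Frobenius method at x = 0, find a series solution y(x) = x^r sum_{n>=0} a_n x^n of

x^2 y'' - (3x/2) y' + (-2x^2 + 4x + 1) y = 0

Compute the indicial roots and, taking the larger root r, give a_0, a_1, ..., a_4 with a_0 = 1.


Write in Frobenius form y'' + (p(x)/x) y' + (q(x)/x^2) y = 0:
  p(x) = -3/2,  q(x) = -2x^2 + 4x + 1.
Indicial equation: r(r-1) + (-3/2) r + (1) = 0 -> roots r_1 = 2, r_2 = 1/2.
Take r = r_1 = 2. Let y(x) = x^r sum_{n>=0} a_n x^n with a_0 = 1.
Substitute y = x^r sum a_n x^n and match x^{r+n}. The recurrence is
  D(n) a_n + 4 a_{n-1} - 2 a_{n-2} = 0,  where D(n) = (r+n)(r+n-1) + (-3/2)(r+n) + (1).
  a_n = [-4 a_{n-1} + 2 a_{n-2}] / D(n).
Since the indicial polynomial factors as (r - r_1)(r - r_2), D(n) = (r_1 + n - r_1)(r_1 + n - r_2) = n(n + 3/2).
Evaluating step by step (a_0 = 1):
  n = 1: D(1) = 1(1 + 3/2) = 5/2; numerator = -4(1) = -4; a_1 = (-4)/(5/2) = -8/5
  n = 2: D(2) = 2(2 + 3/2) = 7; numerator = -4(-8/5) + 2(1) = 42/5; a_2 = (42/5)/(7) = 6/5
  n = 3: D(3) = 3(3 + 3/2) = 27/2; numerator = -4(6/5) + 2(-8/5) = -8; a_3 = (-8)/(27/2) = -16/27
  n = 4: D(4) = 4(4 + 3/2) = 22; numerator = -4(-16/27) + 2(6/5) = 644/135; a_4 = (644/135)/(22) = 322/1485

r = 2; a_0 = 1; a_1 = -8/5; a_2 = 6/5; a_3 = -16/27; a_4 = 322/1485


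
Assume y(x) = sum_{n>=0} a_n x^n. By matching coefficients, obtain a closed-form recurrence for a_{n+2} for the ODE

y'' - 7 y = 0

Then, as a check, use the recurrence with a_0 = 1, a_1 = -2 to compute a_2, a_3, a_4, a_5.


Substitute y = sum_n a_n x^n into y'' + (const) y = 0.
y''(x) = sum_{n>=0} (n+2)(n+1) a_{n+2} x^n.
The ODE becomes sum_n [(n+2)(n+1) a_{n+2} - 7 a_n] x^n = 0.
Setting each coefficient to zero gives the recurrence:
  (n+2)(n+1) a_{n+2} - 7 a_n = 0,
  a_{n+2} = 7 / ((n+1)(n+2)) a_n.

Check with a_0 = 1, a_1 = -2 (apply the recurrence for n = 0, 1, 2, 3): a_0 = 1, a_1 = -2, a_2 = 7/2, a_3 = -7/3, a_4 = 49/24, a_5 = -49/60.

a_{n+2} = 7/((n+1)(n+2)) * a_n; check: a_0 = 1, a_1 = -2, a_2 = 7/2, a_3 = -7/3, a_4 = 49/24, a_5 = -49/60


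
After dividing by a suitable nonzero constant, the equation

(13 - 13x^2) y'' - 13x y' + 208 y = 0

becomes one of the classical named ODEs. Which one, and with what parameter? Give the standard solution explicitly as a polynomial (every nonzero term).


All three coefficients share the factor 13; dividing through by 13 gives  (1 - x^2) y'' - x y' + 16 y = 0.
This matches the Chebyshev equation (1 - x^2) y'' - x y' + n^2 y = 0 (note the -x y' term, not -2x y') with n^2 = 16, so n = 4; the polynomial solution is T_4(x).
With y = sum_k a_k x^k, matching x^k gives (k+2)(k+1) a_{k+2} = (k^2 - n^2) a_k = (k - 4)(k + 4) a_k. The right side vanishes at k = 4, so the series with the parity of 4 terminates at degree 4.
Standard normalization: leading coefficient of T_n is 2^(n-1), so a_4 = 2^3 = 8. Work downward with a_k = (k+1)(k+2) a_{k+2} / ((k - 4)(k + 4)):
  a_2 = (3)(4)(8) / ((2 - 4)(2 + 4)) = 96/(-12) = -8
  a_0 = (1)(2)(-8) / ((0 - 4)(0 + 4)) = -16/(-16) = 1
Hence T_4(x) = 8 x^4 - 8 x^2 + 1.

T_4(x); series = 8 x^4 - 8 x^2 + 1


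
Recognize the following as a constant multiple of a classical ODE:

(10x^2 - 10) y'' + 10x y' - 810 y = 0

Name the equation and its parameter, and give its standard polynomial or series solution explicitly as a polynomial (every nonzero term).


All three coefficients share the factor -10; dividing through by -10 gives  (1 - x^2) y'' - x y' + 81 y = 0.
This matches the Chebyshev equation (1 - x^2) y'' - x y' + n^2 y = 0 (note the -x y' term, not -2x y') with n^2 = 81, so n = 9; the polynomial solution is T_9(x).
With y = sum_k a_k x^k, matching x^k gives (k+2)(k+1) a_{k+2} = (k^2 - n^2) a_k = (k - 9)(k + 9) a_k. The right side vanishes at k = 9, so the series with the parity of 9 terminates at degree 9.
Standard normalization: leading coefficient of T_n is 2^(n-1), so a_9 = 2^8 = 256. Work downward with a_k = (k+1)(k+2) a_{k+2} / ((k - 9)(k + 9)):
  a_7 = (8)(9)(256) / ((7 - 9)(7 + 9)) = 18432/(-32) = -576
  a_5 = (6)(7)(-576) / ((5 - 9)(5 + 9)) = -24192/(-56) = 432
  a_3 = (4)(5)(432) / ((3 - 9)(3 + 9)) = 8640/(-72) = -120
  a_1 = (2)(3)(-120) / ((1 - 9)(1 + 9)) = -720/(-80) = 9
Hence T_9(x) = 256 x^9 - 576 x^7 + 432 x^5 - 120 x^3 + 9 x.

T_9(x); series = 256 x^9 - 576 x^7 + 432 x^5 - 120 x^3 + 9 x


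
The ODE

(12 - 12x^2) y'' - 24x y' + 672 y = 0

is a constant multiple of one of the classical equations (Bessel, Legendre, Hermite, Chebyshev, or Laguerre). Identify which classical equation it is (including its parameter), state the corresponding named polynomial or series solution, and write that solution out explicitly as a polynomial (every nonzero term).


All three coefficients share the factor 12; dividing through by 12 gives  (1 - x^2) y'' - 2x y' + 56 y = 0.
This matches the Legendre equation (1 - x^2) y'' - 2x y' + n(n+1) y = 0 (note the -2x y' term) with n(n+1) = 56, so n = 7; the polynomial solution is P_7(x).
With y = sum_k a_k x^k, matching x^k gives (k+2)(k+1) a_{k+2} = [k(k+1) - n(n+1)] a_k = (k - 7)(k + 8) a_k. The right side vanishes at k = 7, so the series with the parity of 7 terminates at degree 7.
Standard normalization (P_n(1) = 1): leading coefficient (2n)!/(2^n (n!)^2) = 87178291200/(128*25401600) = 429/16, so a_7 = 429/16. Work downward with a_k = (k+1)(k+2) a_{k+2} / ((k - 7)(k + 8)):
  a_5 = (6)(7)(429/16) / ((5 - 7)(5 + 8)) = (9009/8)/(-26) = -693/16
  a_3 = (4)(5)(-693/16) / ((3 - 7)(3 + 8)) = (-3465/4)/(-44) = 315/16
  a_1 = (2)(3)(315/16) / ((1 - 7)(1 + 8)) = (945/8)/(-54) = -35/16
Hence P_7(x) = 429 x^7/16 - 693 x^5/16 + 315 x^3/16 - 35 x/16.

P_7(x); series = 429 x^7/16 - 693 x^5/16 + 315 x^3/16 - 35 x/16


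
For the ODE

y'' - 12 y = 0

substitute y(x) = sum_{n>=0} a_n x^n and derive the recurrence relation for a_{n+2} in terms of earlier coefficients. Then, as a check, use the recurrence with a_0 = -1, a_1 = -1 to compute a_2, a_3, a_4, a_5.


Substitute y = sum_n a_n x^n into y'' + (const) y = 0.
y''(x) = sum_{n>=0} (n+2)(n+1) a_{n+2} x^n.
The ODE becomes sum_n [(n+2)(n+1) a_{n+2} - 12 a_n] x^n = 0.
Setting each coefficient to zero gives the recurrence:
  (n+2)(n+1) a_{n+2} - 12 a_n = 0,
  a_{n+2} = 12 / ((n+1)(n+2)) a_n.

Check with a_0 = -1, a_1 = -1 (apply the recurrence for n = 0, 1, 2, 3): a_0 = -1, a_1 = -1, a_2 = -6, a_3 = -2, a_4 = -6, a_5 = -6/5.

a_{n+2} = 12/((n+1)(n+2)) * a_n; check: a_0 = -1, a_1 = -1, a_2 = -6, a_3 = -2, a_4 = -6, a_5 = -6/5


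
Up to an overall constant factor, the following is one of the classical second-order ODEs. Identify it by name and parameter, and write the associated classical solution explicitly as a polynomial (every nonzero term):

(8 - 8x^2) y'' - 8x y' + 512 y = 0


All three coefficients share the factor 8; dividing through by 8 gives  (1 - x^2) y'' - x y' + 64 y = 0.
This matches the Chebyshev equation (1 - x^2) y'' - x y' + n^2 y = 0 (note the -x y' term, not -2x y') with n^2 = 64, so n = 8; the polynomial solution is T_8(x).
With y = sum_k a_k x^k, matching x^k gives (k+2)(k+1) a_{k+2} = (k^2 - n^2) a_k = (k - 8)(k + 8) a_k. The right side vanishes at k = 8, so the series with the parity of 8 terminates at degree 8.
Standard normalization: leading coefficient of T_n is 2^(n-1), so a_8 = 2^7 = 128. Work downward with a_k = (k+1)(k+2) a_{k+2} / ((k - 8)(k + 8)):
  a_6 = (7)(8)(128) / ((6 - 8)(6 + 8)) = 7168/(-28) = -256
  a_4 = (5)(6)(-256) / ((4 - 8)(4 + 8)) = -7680/(-48) = 160
  a_2 = (3)(4)(160) / ((2 - 8)(2 + 8)) = 1920/(-60) = -32
  a_0 = (1)(2)(-32) / ((0 - 8)(0 + 8)) = -64/(-64) = 1
Hence T_8(x) = 128 x^8 - 256 x^6 + 160 x^4 - 32 x^2 + 1.

T_8(x); series = 128 x^8 - 256 x^6 + 160 x^4 - 32 x^2 + 1


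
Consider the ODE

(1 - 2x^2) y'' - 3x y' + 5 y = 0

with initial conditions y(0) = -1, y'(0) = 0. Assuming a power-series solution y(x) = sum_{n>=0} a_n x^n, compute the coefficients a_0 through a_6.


Ansatz: y(x) = sum_{n>=0} a_n x^n, so y'(x) = sum_{n>=1} n a_n x^(n-1) and y''(x) = sum_{n>=2} n(n-1) a_n x^(n-2).
Substitute into P(x) y'' + Q(x) y' + R(x) y = 0 with P(x) = 1 - 2x^2, Q(x) = -3x, R(x) = 5, and match powers of x.
Initial conditions: a_0 = -1, a_1 = 0.
Setting the coefficient of each power of x to zero and solving order by order (substituting the coefficients already found):
  x^0: 2 a_2 + 5 a_0 = 0  ->  2 a_2 = -5 a_0 = 5  ->  a_2 = 5/2
  x^1: 6 a_3 + 2 a_1 = 0  ->  6 a_3 = -2 a_1 = 0  ->  a_3 = 0
  x^2: 12 a_4 - 5 a_2 = 0  ->  12 a_4 = 5 a_2 = 25/2  ->  a_4 = 25/24
  x^3: 20 a_5 - 16 a_3 = 0  ->  20 a_5 = 16 a_3 = 0  ->  a_5 = 0
  x^4: 30 a_6 - 31 a_4 = 0  ->  30 a_6 = 31 a_4 = 775/24  ->  a_6 = 155/144
Truncated series: y(x) = -1 + (5/2) x^2 + (25/24) x^4 + (155/144) x^6 + O(x^7).

a_0 = -1; a_1 = 0; a_2 = 5/2; a_3 = 0; a_4 = 25/24; a_5 = 0; a_6 = 155/144


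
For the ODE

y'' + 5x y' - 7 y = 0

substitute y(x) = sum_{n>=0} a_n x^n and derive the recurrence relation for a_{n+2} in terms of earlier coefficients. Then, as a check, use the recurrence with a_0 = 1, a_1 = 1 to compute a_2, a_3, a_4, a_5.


Substitute y = sum_n a_n x^n.
y''(x) has coefficient (n+2)(n+1) a_{n+2} at x^n;
5 x y'(x) has coefficient 5 n a_n at x^n (shift);
-7 y(x) has coefficient -7 a_n at x^n.
Matching x^n: (n+2)(n+1) a_{n+2} + (5n - 7) a_n = 0.
Thus a_{n+2} = (-5n + 7) / ((n+1)(n+2)) * a_n.

Check with a_0 = 1, a_1 = 1 (apply the recurrence for n = 0, 1, 2, 3): a_0 = 1, a_1 = 1, a_2 = 7/2, a_3 = 1/3, a_4 = -7/8, a_5 = -2/15.

a_(n+2) = (-5n + 7) / ((n+1)(n+2)) * a_n; check: a_0 = 1, a_1 = 1, a_2 = 7/2, a_3 = 1/3, a_4 = -7/8, a_5 = -2/15


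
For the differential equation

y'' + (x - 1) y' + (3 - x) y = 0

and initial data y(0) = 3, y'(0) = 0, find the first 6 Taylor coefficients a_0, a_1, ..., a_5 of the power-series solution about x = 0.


Ansatz: y(x) = sum_{n>=0} a_n x^n, so y'(x) = sum_{n>=1} n a_n x^(n-1) and y''(x) = sum_{n>=2} n(n-1) a_n x^(n-2).
Substitute into P(x) y'' + Q(x) y' + R(x) y = 0 with P(x) = 1, Q(x) = x - 1, R(x) = 3 - x, and match powers of x.
Initial conditions: a_0 = 3, a_1 = 0.
Setting the coefficient of each power of x to zero and solving order by order (substituting the coefficients already found):
  x^0: 2 a_2 - a_1 + 3 a_0 = 0  ->  2 a_2 = a_1 - 3 a_0 = -9  ->  a_2 = -9/2
  x^1: 6 a_3 - 2 a_2 + 4 a_1 - a_0 = 0  ->  6 a_3 = 2 a_2 - 4 a_1 + a_0 = -6  ->  a_3 = -1
  x^2: 12 a_4 - 3 a_3 + 5 a_2 - a_1 = 0  ->  12 a_4 = 3 a_3 - 5 a_2 + a_1 = 39/2  ->  a_4 = 13/8
  x^3: 20 a_5 - 4 a_4 + 6 a_3 - a_2 = 0  ->  20 a_5 = 4 a_4 - 6 a_3 + a_2 = 8  ->  a_5 = 2/5
Truncated series: y(x) = 3 - (9/2) x^2 - x^3 + (13/8) x^4 + (2/5) x^5 + O(x^6).

a_0 = 3; a_1 = 0; a_2 = -9/2; a_3 = -1; a_4 = 13/8; a_5 = 2/5


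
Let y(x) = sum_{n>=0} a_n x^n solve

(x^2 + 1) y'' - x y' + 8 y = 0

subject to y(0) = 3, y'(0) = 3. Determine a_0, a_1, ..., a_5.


Ansatz: y(x) = sum_{n>=0} a_n x^n, so y'(x) = sum_{n>=1} n a_n x^(n-1) and y''(x) = sum_{n>=2} n(n-1) a_n x^(n-2).
Substitute into P(x) y'' + Q(x) y' + R(x) y = 0 with P(x) = x^2 + 1, Q(x) = -x, R(x) = 8, and match powers of x.
Initial conditions: a_0 = 3, a_1 = 3.
Setting the coefficient of each power of x to zero and solving order by order (substituting the coefficients already found):
  x^0: 2 a_2 + 8 a_0 = 0  ->  2 a_2 = -8 a_0 = -24  ->  a_2 = -12
  x^1: 6 a_3 + 7 a_1 = 0  ->  6 a_3 = -7 a_1 = -21  ->  a_3 = -7/2
  x^2: 12 a_4 + 8 a_2 = 0  ->  12 a_4 = -8 a_2 = 96  ->  a_4 = 8
  x^3: 20 a_5 + 11 a_3 = 0  ->  20 a_5 = -11 a_3 = 77/2  ->  a_5 = 77/40
Truncated series: y(x) = 3 + 3 x - 12 x^2 - (7/2) x^3 + 8 x^4 + (77/40) x^5 + O(x^6).

a_0 = 3; a_1 = 3; a_2 = -12; a_3 = -7/2; a_4 = 8; a_5 = 77/40


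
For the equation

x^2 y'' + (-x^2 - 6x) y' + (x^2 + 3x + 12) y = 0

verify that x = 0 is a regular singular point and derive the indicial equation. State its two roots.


Divide by x^2 to reach normal form y'' + P_1(x) y' + P_2(x) y = 0 with P_1(x) = -1 - 6/x and P_2(x) = 1 + 3/x + 12/x^2.
x = 0 is a singular point because the y'-coefficient -1 - 6/x has a pole at x = 0 and the y-coefficient 1 + 3/x + 12/x^2 has a pole at x = 0.
It is a regular singular point because x P_1(x) = p(x) = -x - 6 and x^2 P_2(x) = q(x) = x^2 + 3x + 12 are polynomials, hence analytic at x = 0.
p(0) = -6,  q(0) = 12.
Indicial equation: r(r-1) + p(0) r + q(0) = 0, i.e. r^2 + (p(0) - 1) r + q(0) = 0, i.e. r^2 - 7 r + 12 = 0.
Discriminant: (-7)^2 - 4(12) = 1, so r = (7 ± 1)/2.
Solving: r_1 = 4, r_2 = 3.

indicial: r^2 - 7 r + 12 = 0; roots r_1 = 4, r_2 = 3


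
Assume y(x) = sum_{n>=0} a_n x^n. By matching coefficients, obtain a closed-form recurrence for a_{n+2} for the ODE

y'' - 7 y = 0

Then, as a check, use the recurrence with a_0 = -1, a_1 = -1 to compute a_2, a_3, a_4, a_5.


Substitute y = sum_n a_n x^n into y'' + (const) y = 0.
y''(x) = sum_{n>=0} (n+2)(n+1) a_{n+2} x^n.
The ODE becomes sum_n [(n+2)(n+1) a_{n+2} - 7 a_n] x^n = 0.
Setting each coefficient to zero gives the recurrence:
  (n+2)(n+1) a_{n+2} - 7 a_n = 0,
  a_{n+2} = 7 / ((n+1)(n+2)) a_n.

Check with a_0 = -1, a_1 = -1 (apply the recurrence for n = 0, 1, 2, 3): a_0 = -1, a_1 = -1, a_2 = -7/2, a_3 = -7/6, a_4 = -49/24, a_5 = -49/120.

a_{n+2} = 7/((n+1)(n+2)) * a_n; check: a_0 = -1, a_1 = -1, a_2 = -7/2, a_3 = -7/6, a_4 = -49/24, a_5 = -49/120


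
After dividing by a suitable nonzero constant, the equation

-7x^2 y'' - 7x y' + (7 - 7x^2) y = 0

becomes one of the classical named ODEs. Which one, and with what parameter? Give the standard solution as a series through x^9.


All three coefficients share the factor -7; dividing through by -7 gives  x^2 y'' + x y' + (x^2 - 1) y = 0.
This matches the Bessel equation x^2 y'' + x y' + (x^2 - nu^2) y = 0 with nu^2 = 1, so nu = 1; the solution bounded at x = 0 is J_1(x).
Frobenius at x = 0: indicial roots ±nu; for r = nu the recurrence k(k + 2nu) c_k = -c_{k-2} gives the standard series J_nu(x) = sum_{k>=0} (-1)^k / (k! (k+nu)!) (x/2)^(2k+nu). Evaluate the first 5 terms:
  k = 0: (-1)^0 / (0! * 1! * 2^1) x^1 = 1/(1*1*2) x^1 = (1/2) x^1
  k = 1: (-1)^1 / (1! * 2! * 2^3) x^3 = -1/(1*2*8) x^3 = (-1/16) x^3
  k = 2: (-1)^2 / (2! * 3! * 2^5) x^5 = 1/(2*6*32) x^5 = (1/384) x^5
  k = 3: (-1)^3 / (3! * 4! * 2^7) x^7 = -1/(6*24*128) x^7 = (-1/18432) x^7
  k = 4: (-1)^4 / (4! * 5! * 2^9) x^9 = 1/(24*120*512) x^9 = (1/1474560) x^9
Hence J_1(x) = x^9/1474560 - x^7/18432 + x^5/384 - x^3/16 + x/2 + ....

J_1(x); series = x^9/1474560 - x^7/18432 + x^5/384 - x^3/16 + x/2


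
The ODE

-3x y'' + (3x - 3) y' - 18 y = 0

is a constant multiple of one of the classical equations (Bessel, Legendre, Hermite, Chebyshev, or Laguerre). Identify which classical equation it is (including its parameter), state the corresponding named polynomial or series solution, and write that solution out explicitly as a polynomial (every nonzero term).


All three coefficients share the factor -3; dividing through by -3 gives  x y'' + (1 - x) y' + 6 y = 0.
This matches the Laguerre equation x y'' + (1 - x) y' + n y = 0 with n = 6; the polynomial solution is L_6(x).
With y = sum_k a_k x^k, matching x^k gives (k+1)k a_{k+1} + (k+1) a_{k+1} - k a_k + n a_k = 0, i.e. (k+1)^2 a_{k+1} = (k - n) a_k = (k - 6) a_k. The right side vanishes at k = 6, so the series terminates at degree 6.
Standard normalization L_n(0) = 1 gives a_0 = 1. Work upward with a_{k+1} = (k - 6) a_k / (k+1)^2:
  a_1 = (0 - 6)(1) / 1^2 = -6/1 = -6
  a_2 = (1 - 6)(-6) / 2^2 = 30/4 = 15/2
  a_3 = (2 - 6)(15/2) / 3^2 = -30/9 = -10/3
  a_4 = (3 - 6)(-10/3) / 4^2 = 10/16 = 5/8
  a_5 = (4 - 6)(5/8) / 5^2 = (-5/4)/25 = -1/20
  a_6 = (5 - 6)(-1/20) / 6^2 = (1/20)/36 = 1/720
Hence L_6(x) = x^6/720 - x^5/20 + 5 x^4/8 - 10 x^3/3 + 15 x^2/2 - 6 x + 1.

L_6(x); series = x^6/720 - x^5/20 + 5 x^4/8 - 10 x^3/3 + 15 x^2/2 - 6 x + 1


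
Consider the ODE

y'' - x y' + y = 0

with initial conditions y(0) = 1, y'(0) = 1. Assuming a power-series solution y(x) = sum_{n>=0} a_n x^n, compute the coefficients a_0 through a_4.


Ansatz: y(x) = sum_{n>=0} a_n x^n, so y'(x) = sum_{n>=1} n a_n x^(n-1) and y''(x) = sum_{n>=2} n(n-1) a_n x^(n-2).
Substitute into P(x) y'' + Q(x) y' + R(x) y = 0 with P(x) = 1, Q(x) = -x, R(x) = 1, and match powers of x.
Initial conditions: a_0 = 1, a_1 = 1.
Setting the coefficient of each power of x to zero and solving order by order (substituting the coefficients already found):
  x^0: 2 a_2 + a_0 = 0  ->  2 a_2 = -a_0 = -1  ->  a_2 = -1/2
  x^1: 6 a_3 = 0  ->  a_3 = 0
  x^2: 12 a_4 - a_2 = 0  ->  12 a_4 = a_2 = -1/2  ->  a_4 = -1/24
Truncated series: y(x) = 1 + x - (1/2) x^2 - (1/24) x^4 + O(x^5).

a_0 = 1; a_1 = 1; a_2 = -1/2; a_3 = 0; a_4 = -1/24


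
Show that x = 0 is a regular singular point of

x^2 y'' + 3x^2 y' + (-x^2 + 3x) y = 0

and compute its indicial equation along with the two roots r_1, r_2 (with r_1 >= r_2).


Divide by x^2 to reach normal form y'' + P_1(x) y' + P_2(x) y = 0 with P_1(x) = 3 and P_2(x) = -1 + 3/x.
x = 0 is a singular point because the y-coefficient -1 + 3/x has a pole at x = 0.
It is a regular singular point because x P_1(x) = p(x) = 3x and x^2 P_2(x) = q(x) = -x^2 + 3x are polynomials, hence analytic at x = 0.
p(0) = 0,  q(0) = 0.
Indicial equation: r(r-1) + p(0) r + q(0) = 0, i.e. r^2 + (p(0) - 1) r + q(0) = 0, i.e. r^2 - 1 r = 0.
Discriminant: (-1)^2 - 4(0) = 1, so r = (1 ± 1)/2.
Solving: r_1 = 1, r_2 = 0.

indicial: r^2 - 1 r = 0; roots r_1 = 1, r_2 = 0


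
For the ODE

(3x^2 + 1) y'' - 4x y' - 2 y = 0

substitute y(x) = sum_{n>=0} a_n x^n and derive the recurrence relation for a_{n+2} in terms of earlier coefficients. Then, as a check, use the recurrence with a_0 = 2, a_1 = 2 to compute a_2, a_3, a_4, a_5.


Substitute y = sum_n a_n x^n.
(1 + 3 x^2) y'' contributes (n+2)(n+1) a_{n+2} + 3 n(n-1) a_n at x^n.
-4 x y'(x) contributes -4 n a_n at x^n.
-2 y(x) contributes -2 a_n at x^n.
Matching x^n: (n+2)(n+1) a_{n+2} + (3 n(n-1) - 4 n - 2) a_n = 0.
Thus a_{n+2} = (-3 n(n-1) + 4 n + 2) / ((n+1)(n+2)) * a_n.

Check with a_0 = 2, a_1 = 2 (apply the recurrence for n = 0, 1, 2, 3): a_0 = 2, a_1 = 2, a_2 = 2, a_3 = 2, a_4 = 2/3, a_5 = -2/5.

a_(n+2) = (-3 n(n-1) + 4 n + 2) / ((n+1)(n+2)) * a_n; check: a_0 = 2, a_1 = 2, a_2 = 2, a_3 = 2, a_4 = 2/3, a_5 = -2/5


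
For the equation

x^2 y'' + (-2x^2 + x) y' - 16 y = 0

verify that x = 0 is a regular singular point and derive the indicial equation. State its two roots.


Divide by x^2 to reach normal form y'' + P_1(x) y' + P_2(x) y = 0 with P_1(x) = -2 + 1/x and P_2(x) = -16/x^2.
x = 0 is a singular point because the y'-coefficient -2 + 1/x has a pole at x = 0 and the y-coefficient -16/x^2 has a pole at x = 0.
It is a regular singular point because x P_1(x) = p(x) = 1 - 2x and x^2 P_2(x) = q(x) = -16 are polynomials, hence analytic at x = 0.
p(0) = 1,  q(0) = -16.
Indicial equation: r(r-1) + p(0) r + q(0) = 0, i.e. r^2 + (p(0) - 1) r + q(0) = 0, i.e. r^2 - 16 = 0.
Discriminant: (0)^2 - 4(-16) = 64, so r = (0 ± 8)/2.
Solving: r_1 = 4, r_2 = -4.

indicial: r^2 - 16 = 0; roots r_1 = 4, r_2 = -4


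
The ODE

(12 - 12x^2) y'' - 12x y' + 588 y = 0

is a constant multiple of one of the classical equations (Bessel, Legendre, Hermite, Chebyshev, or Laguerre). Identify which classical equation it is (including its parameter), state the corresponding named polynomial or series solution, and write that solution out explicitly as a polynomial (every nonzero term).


All three coefficients share the factor 12; dividing through by 12 gives  (1 - x^2) y'' - x y' + 49 y = 0.
This matches the Chebyshev equation (1 - x^2) y'' - x y' + n^2 y = 0 (note the -x y' term, not -2x y') with n^2 = 49, so n = 7; the polynomial solution is T_7(x).
With y = sum_k a_k x^k, matching x^k gives (k+2)(k+1) a_{k+2} = (k^2 - n^2) a_k = (k - 7)(k + 7) a_k. The right side vanishes at k = 7, so the series with the parity of 7 terminates at degree 7.
Standard normalization: leading coefficient of T_n is 2^(n-1), so a_7 = 2^6 = 64. Work downward with a_k = (k+1)(k+2) a_{k+2} / ((k - 7)(k + 7)):
  a_5 = (6)(7)(64) / ((5 - 7)(5 + 7)) = 2688/(-24) = -112
  a_3 = (4)(5)(-112) / ((3 - 7)(3 + 7)) = -2240/(-40) = 56
  a_1 = (2)(3)(56) / ((1 - 7)(1 + 7)) = 336/(-48) = -7
Hence T_7(x) = 64 x^7 - 112 x^5 + 56 x^3 - 7 x.

T_7(x); series = 64 x^7 - 112 x^5 + 56 x^3 - 7 x


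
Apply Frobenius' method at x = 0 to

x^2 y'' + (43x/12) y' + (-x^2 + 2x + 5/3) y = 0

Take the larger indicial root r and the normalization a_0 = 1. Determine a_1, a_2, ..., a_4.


Write in Frobenius form y'' + (p(x)/x) y' + (q(x)/x^2) y = 0:
  p(x) = 43/12,  q(x) = -x^2 + 2x + 5/3.
Indicial equation: r(r-1) + (43/12) r + (5/3) = 0 -> roots r_1 = -5/4, r_2 = -4/3.
Take r = r_1 = -5/4. Let y(x) = x^r sum_{n>=0} a_n x^n with a_0 = 1.
Substitute y = x^r sum a_n x^n and match x^{r+n}. The recurrence is
  D(n) a_n + 2 a_{n-1} - 1 a_{n-2} = 0,  where D(n) = (r+n)(r+n-1) + (43/12)(r+n) + (5/3).
  a_n = [-2 a_{n-1} + 1 a_{n-2}] / D(n).
Since the indicial polynomial factors as (r - r_1)(r - r_2), D(n) = (r_1 + n - r_1)(r_1 + n - r_2) = n(n + 1/12).
Evaluating step by step (a_0 = 1):
  n = 1: D(1) = 1(1 + 1/12) = 13/12; numerator = -2(1) = -2; a_1 = (-2)/(13/12) = -24/13
  n = 2: D(2) = 2(2 + 1/12) = 25/6; numerator = -2(-24/13) + 1(1) = 61/13; a_2 = (61/13)/(25/6) = 366/325
  n = 3: D(3) = 3(3 + 1/12) = 37/4; numerator = -2(366/325) + 1(-24/13) = -1332/325; a_3 = (-1332/325)/(37/4) = -144/325
  n = 4: D(4) = 4(4 + 1/12) = 49/3; numerator = -2(-144/325) + 1(366/325) = 654/325; a_4 = (654/325)/(49/3) = 1962/15925

r = -5/4; a_0 = 1; a_1 = -24/13; a_2 = 366/325; a_3 = -144/325; a_4 = 1962/15925


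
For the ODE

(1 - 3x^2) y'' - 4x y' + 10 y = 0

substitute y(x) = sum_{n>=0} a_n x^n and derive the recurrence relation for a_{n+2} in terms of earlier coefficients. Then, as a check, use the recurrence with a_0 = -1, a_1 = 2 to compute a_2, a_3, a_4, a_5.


Substitute y = sum_n a_n x^n.
(1 - 3 x^2) y'' contributes (n+2)(n+1) a_{n+2} - 3 n(n-1) a_n at x^n.
-4 x y'(x) contributes -4 n a_n at x^n.
10 y(x) contributes 10 a_n at x^n.
Matching x^n: (n+2)(n+1) a_{n+2} + (-3 n(n-1) - 4 n + 10) a_n = 0.
Thus a_{n+2} = (3 n(n-1) + 4 n - 10) / ((n+1)(n+2)) * a_n.

Check with a_0 = -1, a_1 = 2 (apply the recurrence for n = 0, 1, 2, 3): a_0 = -1, a_1 = 2, a_2 = 5, a_3 = -2, a_4 = 5/3, a_5 = -2.

a_(n+2) = (3 n(n-1) + 4 n - 10) / ((n+1)(n+2)) * a_n; check: a_0 = -1, a_1 = 2, a_2 = 5, a_3 = -2, a_4 = 5/3, a_5 = -2


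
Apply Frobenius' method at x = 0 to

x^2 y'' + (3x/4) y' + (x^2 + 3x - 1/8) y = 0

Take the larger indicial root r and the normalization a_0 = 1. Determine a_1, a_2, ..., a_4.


Write in Frobenius form y'' + (p(x)/x) y' + (q(x)/x^2) y = 0:
  p(x) = 3/4,  q(x) = x^2 + 3x - 1/8.
Indicial equation: r(r-1) + (3/4) r + (-1/8) = 0 -> roots r_1 = 1/2, r_2 = -1/4.
Take r = r_1 = 1/2. Let y(x) = x^r sum_{n>=0} a_n x^n with a_0 = 1.
Substitute y = x^r sum a_n x^n and match x^{r+n}. The recurrence is
  D(n) a_n + 3 a_{n-1} + 1 a_{n-2} = 0,  where D(n) = (r+n)(r+n-1) + (3/4)(r+n) + (-1/8).
  a_n = [-3 a_{n-1} - 1 a_{n-2}] / D(n).
Since the indicial polynomial factors as (r - r_1)(r - r_2), D(n) = (r_1 + n - r_1)(r_1 + n - r_2) = n(n + 3/4).
Evaluating step by step (a_0 = 1):
  n = 1: D(1) = 1(1 + 3/4) = 7/4; numerator = -3(1) = -3; a_1 = (-3)/(7/4) = -12/7
  n = 2: D(2) = 2(2 + 3/4) = 11/2; numerator = -3(-12/7) - 1(1) = 29/7; a_2 = (29/7)/(11/2) = 58/77
  n = 3: D(3) = 3(3 + 3/4) = 45/4; numerator = -3(58/77) - 1(-12/7) = -6/11; a_3 = (-6/11)/(45/4) = -8/165
  n = 4: D(4) = 4(4 + 3/4) = 19; numerator = -3(-8/165) - 1(58/77) = -234/385; a_4 = (-234/385)/(19) = -234/7315

r = 1/2; a_0 = 1; a_1 = -12/7; a_2 = 58/77; a_3 = -8/165; a_4 = -234/7315


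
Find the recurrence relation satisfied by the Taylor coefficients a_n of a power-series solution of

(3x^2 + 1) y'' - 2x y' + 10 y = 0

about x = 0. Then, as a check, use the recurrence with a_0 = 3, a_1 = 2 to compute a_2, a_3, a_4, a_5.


Substitute y = sum_n a_n x^n.
(1 + 3 x^2) y'' contributes (n+2)(n+1) a_{n+2} + 3 n(n-1) a_n at x^n.
-2 x y'(x) contributes -2 n a_n at x^n.
10 y(x) contributes 10 a_n at x^n.
Matching x^n: (n+2)(n+1) a_{n+2} + (3 n(n-1) - 2 n + 10) a_n = 0.
Thus a_{n+2} = (-3 n(n-1) + 2 n - 10) / ((n+1)(n+2)) * a_n.

Check with a_0 = 3, a_1 = 2 (apply the recurrence for n = 0, 1, 2, 3): a_0 = 3, a_1 = 2, a_2 = -15, a_3 = -8/3, a_4 = 15, a_5 = 44/15.

a_(n+2) = (-3 n(n-1) + 2 n - 10) / ((n+1)(n+2)) * a_n; check: a_0 = 3, a_1 = 2, a_2 = -15, a_3 = -8/3, a_4 = 15, a_5 = 44/15


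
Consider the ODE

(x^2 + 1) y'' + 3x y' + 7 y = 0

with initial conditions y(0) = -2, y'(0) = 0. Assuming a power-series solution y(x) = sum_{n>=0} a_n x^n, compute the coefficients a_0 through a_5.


Ansatz: y(x) = sum_{n>=0} a_n x^n, so y'(x) = sum_{n>=1} n a_n x^(n-1) and y''(x) = sum_{n>=2} n(n-1) a_n x^(n-2).
Substitute into P(x) y'' + Q(x) y' + R(x) y = 0 with P(x) = x^2 + 1, Q(x) = 3x, R(x) = 7, and match powers of x.
Initial conditions: a_0 = -2, a_1 = 0.
Setting the coefficient of each power of x to zero and solving order by order (substituting the coefficients already found):
  x^0: 2 a_2 + 7 a_0 = 0  ->  2 a_2 = -7 a_0 = 14  ->  a_2 = 7
  x^1: 6 a_3 + 10 a_1 = 0  ->  6 a_3 = -10 a_1 = 0  ->  a_3 = 0
  x^2: 12 a_4 + 15 a_2 = 0  ->  12 a_4 = -15 a_2 = -105  ->  a_4 = -35/4
  x^3: 20 a_5 + 22 a_3 = 0  ->  20 a_5 = -22 a_3 = 0  ->  a_5 = 0
Truncated series: y(x) = -2 + 7 x^2 - (35/4) x^4 + O(x^6).

a_0 = -2; a_1 = 0; a_2 = 7; a_3 = 0; a_4 = -35/4; a_5 = 0


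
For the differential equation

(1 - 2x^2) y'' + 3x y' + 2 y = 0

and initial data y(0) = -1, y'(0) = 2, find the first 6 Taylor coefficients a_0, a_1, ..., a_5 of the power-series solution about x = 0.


Ansatz: y(x) = sum_{n>=0} a_n x^n, so y'(x) = sum_{n>=1} n a_n x^(n-1) and y''(x) = sum_{n>=2} n(n-1) a_n x^(n-2).
Substitute into P(x) y'' + Q(x) y' + R(x) y = 0 with P(x) = 1 - 2x^2, Q(x) = 3x, R(x) = 2, and match powers of x.
Initial conditions: a_0 = -1, a_1 = 2.
Setting the coefficient of each power of x to zero and solving order by order (substituting the coefficients already found):
  x^0: 2 a_2 + 2 a_0 = 0  ->  2 a_2 = -2 a_0 = 2  ->  a_2 = 1
  x^1: 6 a_3 + 5 a_1 = 0  ->  6 a_3 = -5 a_1 = -10  ->  a_3 = -5/3
  x^2: 12 a_4 + 4 a_2 = 0  ->  12 a_4 = -4 a_2 = -4  ->  a_4 = -1/3
  x^3: 20 a_5 - a_3 = 0  ->  20 a_5 = a_3 = -5/3  ->  a_5 = -1/12
Truncated series: y(x) = -1 + 2 x + x^2 - (5/3) x^3 - (1/3) x^4 - (1/12) x^5 + O(x^6).

a_0 = -1; a_1 = 2; a_2 = 1; a_3 = -5/3; a_4 = -1/3; a_5 = -1/12


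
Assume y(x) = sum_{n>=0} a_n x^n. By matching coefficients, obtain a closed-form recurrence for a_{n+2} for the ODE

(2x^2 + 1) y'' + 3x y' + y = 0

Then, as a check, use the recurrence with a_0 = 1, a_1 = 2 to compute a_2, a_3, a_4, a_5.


Substitute y = sum_n a_n x^n.
(1 + 2 x^2) y'' contributes (n+2)(n+1) a_{n+2} + 2 n(n-1) a_n at x^n.
3 x y'(x) contributes 3 n a_n at x^n.
y(x) contributes 1 a_n at x^n.
Matching x^n: (n+2)(n+1) a_{n+2} + (2 n(n-1) + 3 n + 1) a_n = 0.
Thus a_{n+2} = (-2 n(n-1) - 3 n - 1) / ((n+1)(n+2)) * a_n.

Check with a_0 = 1, a_1 = 2 (apply the recurrence for n = 0, 1, 2, 3): a_0 = 1, a_1 = 2, a_2 = -1/2, a_3 = -4/3, a_4 = 11/24, a_5 = 22/15.

a_(n+2) = (-2 n(n-1) - 3 n - 1) / ((n+1)(n+2)) * a_n; check: a_0 = 1, a_1 = 2, a_2 = -1/2, a_3 = -4/3, a_4 = 11/24, a_5 = 22/15


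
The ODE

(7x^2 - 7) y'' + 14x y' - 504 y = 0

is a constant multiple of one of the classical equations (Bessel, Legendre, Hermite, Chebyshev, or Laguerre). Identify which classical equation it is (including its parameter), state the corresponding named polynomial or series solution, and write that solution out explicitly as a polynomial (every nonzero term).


All three coefficients share the factor -7; dividing through by -7 gives  (1 - x^2) y'' - 2x y' + 72 y = 0.
This matches the Legendre equation (1 - x^2) y'' - 2x y' + n(n+1) y = 0 (note the -2x y' term) with n(n+1) = 72, so n = 8; the polynomial solution is P_8(x).
With y = sum_k a_k x^k, matching x^k gives (k+2)(k+1) a_{k+2} = [k(k+1) - n(n+1)] a_k = (k - 8)(k + 9) a_k. The right side vanishes at k = 8, so the series with the parity of 8 terminates at degree 8.
Standard normalization (P_n(1) = 1): leading coefficient (2n)!/(2^n (n!)^2) = 20922789888000/(256*1625702400) = 6435/128, so a_8 = 6435/128. Work downward with a_k = (k+1)(k+2) a_{k+2} / ((k - 8)(k + 9)):
  a_6 = (7)(8)(6435/128) / ((6 - 8)(6 + 9)) = (45045/16)/(-30) = -3003/32
  a_4 = (5)(6)(-3003/32) / ((4 - 8)(4 + 9)) = (-45045/16)/(-52) = 3465/64
  a_2 = (3)(4)(3465/64) / ((2 - 8)(2 + 9)) = (10395/16)/(-66) = -315/32
  a_0 = (1)(2)(-315/32) / ((0 - 8)(0 + 9)) = (-315/16)/(-72) = 35/128
Hence P_8(x) = 6435 x^8/128 - 3003 x^6/32 + 3465 x^4/64 - 315 x^2/32 + 35/128.

P_8(x); series = 6435 x^8/128 - 3003 x^6/32 + 3465 x^4/64 - 315 x^2/32 + 35/128


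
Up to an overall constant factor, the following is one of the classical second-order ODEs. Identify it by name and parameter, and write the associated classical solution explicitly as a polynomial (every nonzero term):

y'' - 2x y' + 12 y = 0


The equation is already in a standard form:  y'' - 2x y' + 12 y = 0.
This matches the Hermite equation y'' - 2x y' + 2n y = 0 with 2n = 12, so n = 6; the polynomial solution is H_6(x).
With y = sum_k a_k x^k, matching x^k gives (k+2)(k+1) a_{k+2} = 2(k - n) a_k = 2(k - 6) a_k. The right side vanishes at k = 6, so the series with the parity of 6 terminates at degree 6.
Standard normalization: leading coefficient of H_n is 2^n, so a_6 = 2^6 = 64. Work downward with a_k = (k+1)(k+2) a_{k+2} / (2(k - n)):
  a_4 = (5)(6)(64) / (2(4 - 6)) = 1920/(-4) = -480
  a_2 = (3)(4)(-480) / (2(2 - 6)) = -5760/(-8) = 720
  a_0 = (1)(2)(720) / (2(0 - 6)) = 1440/(-12) = -120
Hence H_6(x) = 64 x^6 - 480 x^4 + 720 x^2 - 120.

H_6(x); series = 64 x^6 - 480 x^4 + 720 x^2 - 120


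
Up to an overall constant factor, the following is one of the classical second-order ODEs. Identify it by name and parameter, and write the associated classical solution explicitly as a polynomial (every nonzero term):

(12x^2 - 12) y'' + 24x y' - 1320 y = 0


All three coefficients share the factor -12; dividing through by -12 gives  (1 - x^2) y'' - 2x y' + 110 y = 0.
This matches the Legendre equation (1 - x^2) y'' - 2x y' + n(n+1) y = 0 (note the -2x y' term) with n(n+1) = 110, so n = 10; the polynomial solution is P_10(x).
With y = sum_k a_k x^k, matching x^k gives (k+2)(k+1) a_{k+2} = [k(k+1) - n(n+1)] a_k = (k - 10)(k + 11) a_k. The right side vanishes at k = 10, so the series with the parity of 10 terminates at degree 10.
Standard normalization (P_n(1) = 1): leading coefficient (2n)!/(2^n (n!)^2) = 2432902008176640000/(1024*13168189440000) = 46189/256, so a_10 = 46189/256. Work downward with a_k = (k+1)(k+2) a_{k+2} / ((k - 10)(k + 11)):
  a_8 = (9)(10)(46189/256) / ((8 - 10)(8 + 11)) = (2078505/128)/(-38) = -109395/256
  a_6 = (7)(8)(-109395/256) / ((6 - 10)(6 + 11)) = (-765765/32)/(-68) = 45045/128
  a_4 = (5)(6)(45045/128) / ((4 - 10)(4 + 11)) = (675675/64)/(-90) = -15015/128
  a_2 = (3)(4)(-15015/128) / ((2 - 10)(2 + 11)) = (-45045/32)/(-104) = 3465/256
  a_0 = (1)(2)(3465/256) / ((0 - 10)(0 + 11)) = (3465/128)/(-110) = -63/256
Hence P_10(x) = 46189 x^10/256 - 109395 x^8/256 + 45045 x^6/128 - 15015 x^4/128 + 3465 x^2/256 - 63/256.

P_10(x); series = 46189 x^10/256 - 109395 x^8/256 + 45045 x^6/128 - 15015 x^4/128 + 3465 x^2/256 - 63/256


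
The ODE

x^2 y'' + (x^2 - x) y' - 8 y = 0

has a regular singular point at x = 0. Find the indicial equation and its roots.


Divide by x^2 to reach normal form y'' + P_1(x) y' + P_2(x) y = 0 with P_1(x) = 1 - 1/x and P_2(x) = -8/x^2.
x = 0 is a singular point because the y'-coefficient 1 - 1/x has a pole at x = 0 and the y-coefficient -8/x^2 has a pole at x = 0.
It is a regular singular point because x P_1(x) = p(x) = x - 1 and x^2 P_2(x) = q(x) = -8 are polynomials, hence analytic at x = 0.
p(0) = -1,  q(0) = -8.
Indicial equation: r(r-1) + p(0) r + q(0) = 0, i.e. r^2 + (p(0) - 1) r + q(0) = 0, i.e. r^2 - 2 r - 8 = 0.
Discriminant: (-2)^2 - 4(-8) = 36, so r = (2 ± 6)/2.
Solving: r_1 = 4, r_2 = -2.

indicial: r^2 - 2 r - 8 = 0; roots r_1 = 4, r_2 = -2


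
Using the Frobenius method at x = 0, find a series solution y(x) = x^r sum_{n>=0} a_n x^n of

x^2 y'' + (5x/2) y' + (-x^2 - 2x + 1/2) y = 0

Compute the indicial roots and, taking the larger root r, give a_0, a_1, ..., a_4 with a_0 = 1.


Write in Frobenius form y'' + (p(x)/x) y' + (q(x)/x^2) y = 0:
  p(x) = 5/2,  q(x) = -x^2 - 2x + 1/2.
Indicial equation: r(r-1) + (5/2) r + (1/2) = 0 -> roots r_1 = -1/2, r_2 = -1.
Take r = r_1 = -1/2. Let y(x) = x^r sum_{n>=0} a_n x^n with a_0 = 1.
Substitute y = x^r sum a_n x^n and match x^{r+n}. The recurrence is
  D(n) a_n - 2 a_{n-1} - 1 a_{n-2} = 0,  where D(n) = (r+n)(r+n-1) + (5/2)(r+n) + (1/2).
  a_n = [2 a_{n-1} + 1 a_{n-2}] / D(n).
Since the indicial polynomial factors as (r - r_1)(r - r_2), D(n) = (r_1 + n - r_1)(r_1 + n - r_2) = n(n + 1/2).
Evaluating step by step (a_0 = 1):
  n = 1: D(1) = 1(1 + 1/2) = 3/2; numerator = 2(1) = 2; a_1 = (2)/(3/2) = 4/3
  n = 2: D(2) = 2(2 + 1/2) = 5; numerator = 2(4/3) + 1(1) = 11/3; a_2 = (11/3)/(5) = 11/15
  n = 3: D(3) = 3(3 + 1/2) = 21/2; numerator = 2(11/15) + 1(4/3) = 14/5; a_3 = (14/5)/(21/2) = 4/15
  n = 4: D(4) = 4(4 + 1/2) = 18; numerator = 2(4/15) + 1(11/15) = 19/15; a_4 = (19/15)/(18) = 19/270

r = -1/2; a_0 = 1; a_1 = 4/3; a_2 = 11/15; a_3 = 4/15; a_4 = 19/270


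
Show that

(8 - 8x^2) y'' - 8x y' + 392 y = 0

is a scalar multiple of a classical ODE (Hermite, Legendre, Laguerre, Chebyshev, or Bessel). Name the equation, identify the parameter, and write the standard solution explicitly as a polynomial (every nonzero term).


All three coefficients share the factor 8; dividing through by 8 gives  (1 - x^2) y'' - x y' + 49 y = 0.
This matches the Chebyshev equation (1 - x^2) y'' - x y' + n^2 y = 0 (note the -x y' term, not -2x y') with n^2 = 49, so n = 7; the polynomial solution is T_7(x).
With y = sum_k a_k x^k, matching x^k gives (k+2)(k+1) a_{k+2} = (k^2 - n^2) a_k = (k - 7)(k + 7) a_k. The right side vanishes at k = 7, so the series with the parity of 7 terminates at degree 7.
Standard normalization: leading coefficient of T_n is 2^(n-1), so a_7 = 2^6 = 64. Work downward with a_k = (k+1)(k+2) a_{k+2} / ((k - 7)(k + 7)):
  a_5 = (6)(7)(64) / ((5 - 7)(5 + 7)) = 2688/(-24) = -112
  a_3 = (4)(5)(-112) / ((3 - 7)(3 + 7)) = -2240/(-40) = 56
  a_1 = (2)(3)(56) / ((1 - 7)(1 + 7)) = 336/(-48) = -7
Hence T_7(x) = 64 x^7 - 112 x^5 + 56 x^3 - 7 x.

T_7(x); series = 64 x^7 - 112 x^5 + 56 x^3 - 7 x


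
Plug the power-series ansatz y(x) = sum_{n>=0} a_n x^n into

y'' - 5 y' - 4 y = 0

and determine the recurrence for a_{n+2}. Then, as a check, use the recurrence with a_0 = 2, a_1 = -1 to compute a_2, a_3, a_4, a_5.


Substitute y = sum_n a_n x^n.
y''(x) has coefficient (n+2)(n+1) a_{n+2} at x^n;
-5 y'(x) has coefficient -5 (n+1) a_{n+1} at x^n;
-4 y(x) has coefficient -4 a_n at x^n.
Matching x^n: (n+2)(n+1) a_{n+2} - 5 (n+1) a_{n+1} - 4 a_n = 0.
Thus a_{n+2} = [5 (n+1) a_{n+1} + 4 a_n] / ((n+1)(n+2)).

Check with a_0 = 2, a_1 = -1 (apply the recurrence for n = 0, 1, 2, 3): a_0 = 2, a_1 = -1, a_2 = 3/2, a_3 = 11/6, a_4 = 67/24, a_5 = 379/120.

a_(n+2) = [5 (n+1) a_(n+1) + 4 a_n] / ((n+1)(n+2)); check: a_0 = 2, a_1 = -1, a_2 = 3/2, a_3 = 11/6, a_4 = 67/24, a_5 = 379/120


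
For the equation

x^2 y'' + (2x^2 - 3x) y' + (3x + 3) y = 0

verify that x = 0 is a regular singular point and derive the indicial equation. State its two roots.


Divide by x^2 to reach normal form y'' + P_1(x) y' + P_2(x) y = 0 with P_1(x) = 2 - 3/x and P_2(x) = 3/x + 3/x^2.
x = 0 is a singular point because the y'-coefficient 2 - 3/x has a pole at x = 0 and the y-coefficient 3/x + 3/x^2 has a pole at x = 0.
It is a regular singular point because x P_1(x) = p(x) = 2x - 3 and x^2 P_2(x) = q(x) = 3x + 3 are polynomials, hence analytic at x = 0.
p(0) = -3,  q(0) = 3.
Indicial equation: r(r-1) + p(0) r + q(0) = 0, i.e. r^2 + (p(0) - 1) r + q(0) = 0, i.e. r^2 - 4 r + 3 = 0.
Discriminant: (-4)^2 - 4(3) = 4, so r = (4 ± 2)/2.
Solving: r_1 = 3, r_2 = 1.

indicial: r^2 - 4 r + 3 = 0; roots r_1 = 3, r_2 = 1


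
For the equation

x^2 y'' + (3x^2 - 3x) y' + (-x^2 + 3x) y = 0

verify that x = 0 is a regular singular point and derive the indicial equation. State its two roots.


Divide by x^2 to reach normal form y'' + P_1(x) y' + P_2(x) y = 0 with P_1(x) = 3 - 3/x and P_2(x) = -1 + 3/x.
x = 0 is a singular point because the y'-coefficient 3 - 3/x has a pole at x = 0 and the y-coefficient -1 + 3/x has a pole at x = 0.
It is a regular singular point because x P_1(x) = p(x) = 3x - 3 and x^2 P_2(x) = q(x) = -x^2 + 3x are polynomials, hence analytic at x = 0.
p(0) = -3,  q(0) = 0.
Indicial equation: r(r-1) + p(0) r + q(0) = 0, i.e. r^2 + (p(0) - 1) r + q(0) = 0, i.e. r^2 - 4 r = 0.
Discriminant: (-4)^2 - 4(0) = 16, so r = (4 ± 4)/2.
Solving: r_1 = 4, r_2 = 0.

indicial: r^2 - 4 r = 0; roots r_1 = 4, r_2 = 0


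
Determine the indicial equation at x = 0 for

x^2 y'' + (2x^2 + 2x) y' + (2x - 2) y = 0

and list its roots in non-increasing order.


Divide by x^2 to reach normal form y'' + P_1(x) y' + P_2(x) y = 0 with P_1(x) = 2 + 2/x and P_2(x) = 2/x - 2/x^2.
x = 0 is a singular point because the y'-coefficient 2 + 2/x has a pole at x = 0 and the y-coefficient 2/x - 2/x^2 has a pole at x = 0.
It is a regular singular point because x P_1(x) = p(x) = 2x + 2 and x^2 P_2(x) = q(x) = 2x - 2 are polynomials, hence analytic at x = 0.
p(0) = 2,  q(0) = -2.
Indicial equation: r(r-1) + p(0) r + q(0) = 0, i.e. r^2 + (p(0) - 1) r + q(0) = 0, i.e. r^2 + 1 r - 2 = 0.
Discriminant: (1)^2 - 4(-2) = 9, so r = (-1 ± 3)/2.
Solving: r_1 = 1, r_2 = -2.

indicial: r^2 + 1 r - 2 = 0; roots r_1 = 1, r_2 = -2


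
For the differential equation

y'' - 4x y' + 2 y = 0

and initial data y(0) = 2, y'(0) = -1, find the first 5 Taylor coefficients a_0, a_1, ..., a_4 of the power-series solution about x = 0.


Ansatz: y(x) = sum_{n>=0} a_n x^n, so y'(x) = sum_{n>=1} n a_n x^(n-1) and y''(x) = sum_{n>=2} n(n-1) a_n x^(n-2).
Substitute into P(x) y'' + Q(x) y' + R(x) y = 0 with P(x) = 1, Q(x) = -4x, R(x) = 2, and match powers of x.
Initial conditions: a_0 = 2, a_1 = -1.
Setting the coefficient of each power of x to zero and solving order by order (substituting the coefficients already found):
  x^0: 2 a_2 + 2 a_0 = 0  ->  2 a_2 = -2 a_0 = -4  ->  a_2 = -2
  x^1: 6 a_3 - 2 a_1 = 0  ->  6 a_3 = 2 a_1 = -2  ->  a_3 = -1/3
  x^2: 12 a_4 - 6 a_2 = 0  ->  12 a_4 = 6 a_2 = -12  ->  a_4 = -1
Truncated series: y(x) = 2 - x - 2 x^2 - (1/3) x^3 - x^4 + O(x^5).

a_0 = 2; a_1 = -1; a_2 = -2; a_3 = -1/3; a_4 = -1
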